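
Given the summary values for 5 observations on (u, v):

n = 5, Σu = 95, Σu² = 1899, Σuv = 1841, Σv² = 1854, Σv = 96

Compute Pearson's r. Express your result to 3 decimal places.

0.534

r = (nΣuv − ΣuΣv) / √[(nΣu² − (Σu)²)(nΣv² − (Σv)²)]
Numerator: 5×1841 − 95×96 = 85
Denominator: √[(9495 − 9025)(9270 − 9216)] = √[470 × 54] = 159.3110
r = 85 / 159.3110 ≈ 0.534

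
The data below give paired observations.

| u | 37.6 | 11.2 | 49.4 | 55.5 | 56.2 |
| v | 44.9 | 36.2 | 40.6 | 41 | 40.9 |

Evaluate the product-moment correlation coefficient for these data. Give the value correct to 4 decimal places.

0.5460

n = 5, Σu = 209.9, Σv = 203.6, Σu² = 10218.25, Σv² = 8328.62, Σuv = 8673.4
nΣuv − ΣuΣv = 43367 − 42735.64 = 631.36
nΣu² − (Σu)² = 51091.25 − 44058.01 = 7033.24; nΣv² − (Σv)² = 41643.1 − 41452.96 = 190.14
r = 631.36 / √(7033.24 × 190.14) = 631.36 / 1156.4170 ≈ 0.5460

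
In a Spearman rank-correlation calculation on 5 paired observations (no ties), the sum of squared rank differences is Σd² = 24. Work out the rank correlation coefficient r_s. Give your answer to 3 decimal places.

ρ = 1 − 6Σd² / [n(n²−1)] = 1 − 6×24 / (5×24)
  = 1 − 144/120 = 1 − 1.2000 ≈ -0.200

-0.200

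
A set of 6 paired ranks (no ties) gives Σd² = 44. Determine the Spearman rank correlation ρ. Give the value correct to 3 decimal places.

ρ = 1 − 6Σd² / [n(n²−1)] = 1 − 6×44 / (6×35)
  = 1 − 264/210 = 1 − 1.2571 ≈ -0.257

-0.257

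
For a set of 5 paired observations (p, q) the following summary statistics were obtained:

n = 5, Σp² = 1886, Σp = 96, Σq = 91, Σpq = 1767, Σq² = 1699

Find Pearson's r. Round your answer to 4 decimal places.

0.4626

r = (nΣpq − ΣpΣq) / √[(nΣp² − (Σp)²)(nΣq² − (Σq)²)]
Numerator: 5×1767 − 96×91 = 99
Denominator: √[(9430 − 9216)(8495 − 8281)] = √[214 × 214] = 214.0000
r = 99 / 214.0000 ≈ 0.4626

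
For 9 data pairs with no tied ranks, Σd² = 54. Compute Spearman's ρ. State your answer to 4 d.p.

0.5500

ρ = 1 − 6Σd² / [n(n²−1)] = 1 − 6×54 / (9×80)
  = 1 − 324/720 = 1 − 0.45000 ≈ 0.5500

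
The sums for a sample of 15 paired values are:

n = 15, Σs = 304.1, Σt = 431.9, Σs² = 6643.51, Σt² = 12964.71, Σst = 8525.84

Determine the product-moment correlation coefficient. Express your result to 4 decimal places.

-0.4577

r = (nΣst − ΣsΣt) / √[(nΣs² − (Σs)²)(nΣt² − (Σt)²)]
Numerator: 15×8525.84 − 304.1×431.9 = -3453.19
Denominator: √[(99652.65 − 92476.81)(194470.65 − 186537.61)] = √[7175.84 × 7933.04] = 7544.9470
r = -3453.19 / 7544.9470 ≈ -0.4577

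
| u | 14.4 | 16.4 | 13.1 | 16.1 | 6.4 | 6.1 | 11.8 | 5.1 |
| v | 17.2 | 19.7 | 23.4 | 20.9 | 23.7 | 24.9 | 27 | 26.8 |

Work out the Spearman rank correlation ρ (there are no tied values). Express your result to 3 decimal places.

-0.786

Rank u: 6, 8, 5, 7, 3, 2, 4, 1
Rank v: 1, 2, 4, 3, 5, 6, 8, 7
d = rank(u) − rank(v): 5, 6, 1, 4, -2, -4, -4, -6; Σd² = 150
ρ = 1 − 6Σd² / [n(n²−1)] = 1 − 6×150 / (8×63) = 1 − 900/504 ≈ -0.786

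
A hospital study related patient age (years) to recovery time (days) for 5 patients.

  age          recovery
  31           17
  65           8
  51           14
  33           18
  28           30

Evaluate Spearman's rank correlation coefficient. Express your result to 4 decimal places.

-0.9000

Rank age: 2, 5, 4, 3, 1
Rank recovery: 3, 1, 2, 4, 5
d = rank(age) − rank(recovery): -1, 4, 2, -1, -4; Σd² = 38
ρ = 1 − 6Σd² / [n(n²−1)] = 1 − 6×38 / (5×24) = 1 − 228/120 ≈ -0.9000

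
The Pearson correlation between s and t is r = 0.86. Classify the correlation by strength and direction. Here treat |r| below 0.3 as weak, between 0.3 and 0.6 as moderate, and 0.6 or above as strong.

strong positive

r = 0.86 > 0 so the relationship is positive.
|r| = 0.86, which falls in the strong range.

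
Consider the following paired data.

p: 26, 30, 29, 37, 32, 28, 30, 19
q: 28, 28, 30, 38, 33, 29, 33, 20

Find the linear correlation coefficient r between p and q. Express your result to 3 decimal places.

0.963

n = 8, Σp = 231, Σq = 239, Σp² = 6855, Σq² = 7331, Σpq = 7082
nΣpq − ΣpΣq = 56656 − 55209 = 1447
nΣp² − (Σp)² = 54840 − 53361 = 1479; nΣq² − (Σq)² = 58648 − 57121 = 1527
r = 1447 / √(1479 × 1527) = 1447 / 1502.8084 ≈ 0.963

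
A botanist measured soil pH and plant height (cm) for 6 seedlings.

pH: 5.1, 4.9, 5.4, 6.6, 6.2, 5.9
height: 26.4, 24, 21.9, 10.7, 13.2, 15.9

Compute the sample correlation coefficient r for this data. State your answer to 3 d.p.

n = 6, Σx = 34.1, Σy = 112.1, Σx² = 195.99, Σy² = 2294.11, Σxy = 616.77
nΣxy − ΣxΣy = 3700.62 − 3822.61 = -121.99
nΣx² − (Σx)² = 1175.94 − 1162.81 = 13.13; nΣy² − (Σy)² = 13764.66 − 12566.41 = 1198.25
r = -121.99 / √(13.13 × 1198.25) = -121.99 / 125.4313 ≈ -0.973

-0.973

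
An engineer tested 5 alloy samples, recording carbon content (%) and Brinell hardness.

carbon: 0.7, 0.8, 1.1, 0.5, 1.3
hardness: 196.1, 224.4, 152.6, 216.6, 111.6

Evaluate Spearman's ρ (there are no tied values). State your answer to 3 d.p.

Rank carbon: 2, 3, 4, 1, 5
Rank hardness: 3, 5, 2, 4, 1
d = rank(carbon) − rank(hardness): -1, -2, 2, -3, 4; Σd² = 34
ρ = 1 − 6Σd² / [n(n²−1)] = 1 − 6×34 / (5×24) = 1 − 204/120 ≈ -0.700

-0.700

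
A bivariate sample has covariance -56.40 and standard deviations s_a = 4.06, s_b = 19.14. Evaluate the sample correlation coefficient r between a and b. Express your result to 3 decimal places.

r = Cov(a,b) / (s_a · s_b) = -56.40 / (4.06 × 19.14)
  = -56.40 / 77.7084 ≈ -0.726

-0.726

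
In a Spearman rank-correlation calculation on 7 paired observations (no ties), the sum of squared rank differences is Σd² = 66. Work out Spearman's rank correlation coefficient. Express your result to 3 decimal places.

ρ = 1 − 6Σd² / [n(n²−1)] = 1 − 6×66 / (7×48)
  = 1 − 396/336 = 1 − 1.1786 ≈ -0.179

-0.179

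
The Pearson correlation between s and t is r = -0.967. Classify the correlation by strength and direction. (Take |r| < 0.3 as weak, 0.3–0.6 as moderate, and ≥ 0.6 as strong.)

strong negative

r = -0.967 < 0 so the relationship is negative.
|r| = 0.967, which falls in the strong range.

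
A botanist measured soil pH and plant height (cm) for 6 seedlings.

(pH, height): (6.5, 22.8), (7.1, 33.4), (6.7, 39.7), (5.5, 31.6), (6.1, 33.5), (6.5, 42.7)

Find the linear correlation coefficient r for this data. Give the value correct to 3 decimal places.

n = 6, Σx = 38.4, Σy = 203.7, Σx² = 247.26, Σy² = 7155.59, Σxy = 1307.03
nΣxy − ΣxΣy = 7842.18 − 7822.08 = 20.1
nΣx² − (Σx)² = 1483.56 − 1474.56 = 9; nΣy² − (Σy)² = 42933.54 − 41493.69 = 1439.85
r = 20.1 / √(9 × 1439.85) = 20.1 / 113.8361 ≈ 0.177

0.177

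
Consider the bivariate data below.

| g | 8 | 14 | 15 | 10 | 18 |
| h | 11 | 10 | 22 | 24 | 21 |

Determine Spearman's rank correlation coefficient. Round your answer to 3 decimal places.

0.100

Rank g: 1, 3, 4, 2, 5
Rank h: 2, 1, 4, 5, 3
d = rank(g) − rank(h): -1, 2, 0, -3, 2; Σd² = 18
ρ = 1 − 6Σd² / [n(n²−1)] = 1 − 6×18 / (5×24) = 1 − 108/120 ≈ 0.100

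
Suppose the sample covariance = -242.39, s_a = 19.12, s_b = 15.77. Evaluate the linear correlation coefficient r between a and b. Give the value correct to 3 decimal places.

r = Cov(a,b) / (s_a · s_b) = -242.39 / (19.12 × 15.77)
  = -242.39 / 301.5224 ≈ -0.804

-0.804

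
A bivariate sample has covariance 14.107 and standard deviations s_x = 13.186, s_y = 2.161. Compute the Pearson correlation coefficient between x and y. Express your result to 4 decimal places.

r = Cov(x,y) / (s_x · s_y) = 14.107 / (13.186 × 2.161)
  = 14.107 / 28.4949 ≈ 0.4951

0.4951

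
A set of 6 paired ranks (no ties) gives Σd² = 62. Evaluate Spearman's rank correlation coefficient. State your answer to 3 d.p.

ρ = 1 − 6Σd² / [n(n²−1)] = 1 − 6×62 / (6×35)
  = 1 − 372/210 = 1 − 1.7714 ≈ -0.771

-0.771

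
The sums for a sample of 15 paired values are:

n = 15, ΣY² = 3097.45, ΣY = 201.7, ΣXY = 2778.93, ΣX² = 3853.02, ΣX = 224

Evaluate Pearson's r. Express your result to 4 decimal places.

r = (nΣXY − ΣXΣY) / √[(nΣX² − (ΣX)²)(nΣY² − (ΣY)²)]
Numerator: 15×2778.93 − 224×201.7 = -3496.85
Denominator: √[(57795.3 − 50176)(46461.75 − 40682.89)] = √[7619.3 × 5778.86] = 6635.5759
r = -3496.85 / 6635.5759 ≈ -0.5270

-0.5270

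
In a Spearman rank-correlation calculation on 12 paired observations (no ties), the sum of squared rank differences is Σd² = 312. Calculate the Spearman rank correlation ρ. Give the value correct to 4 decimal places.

ρ = 1 − 6Σd² / [n(n²−1)] = 1 − 6×312 / (12×143)
  = 1 − 1872/1716 = 1 − 1.09091 ≈ -0.0909

-0.0909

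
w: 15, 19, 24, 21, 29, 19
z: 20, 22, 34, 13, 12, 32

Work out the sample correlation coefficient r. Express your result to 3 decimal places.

n = 6, Σw = 127, Σz = 133, Σw² = 2805, Σz² = 3377, Σwz = 2763
nΣwz − ΣwΣz = 16578 − 16891 = -313
nΣw² − (Σw)² = 16830 − 16129 = 701; nΣz² − (Σz)² = 20262 − 17689 = 2573
r = -313 / √(701 × 2573) = -313 / 1343.0089 ≈ -0.233

-0.233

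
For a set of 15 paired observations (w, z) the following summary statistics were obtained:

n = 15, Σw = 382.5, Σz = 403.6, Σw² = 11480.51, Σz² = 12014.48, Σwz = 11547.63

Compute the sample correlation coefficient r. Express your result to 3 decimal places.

r = (nΣwz − ΣwΣz) / √[(nΣw² − (Σw)²)(nΣz² − (Σz)²)]
Numerator: 15×11547.63 − 382.5×403.6 = 18837.45
Denominator: √[(172207.65 − 146306.25)(180217.2 − 162892.96)] = √[25901.4 × 17324.24] = 21183.0609
r = 18837.45 / 21183.0609 ≈ 0.889

0.889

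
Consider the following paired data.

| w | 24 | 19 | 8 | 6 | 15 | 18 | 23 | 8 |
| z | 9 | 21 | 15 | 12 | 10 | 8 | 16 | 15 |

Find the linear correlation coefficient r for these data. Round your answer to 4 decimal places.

n = 8, Σw = 121, Σz = 106, Σw² = 2179, Σz² = 1536, Σwz = 1589
nΣwz − ΣwΣz = 12712 − 12826 = -114
nΣw² − (Σw)² = 17432 − 14641 = 2791; nΣz² − (Σz)² = 12288 − 11236 = 1052
r = -114 / √(2791 × 1052) = -114 / 1713.5145 ≈ -0.0665

-0.0665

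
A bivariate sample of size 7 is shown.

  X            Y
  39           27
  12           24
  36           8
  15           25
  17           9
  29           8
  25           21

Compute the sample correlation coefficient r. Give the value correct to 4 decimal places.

-0.1841

n = 7, ΣX = 173, ΣY = 122, ΣX² = 4941, ΣY² = 2580, ΣXY = 2914
nΣXY − ΣXΣY = 20398 − 21106 = -708
nΣX² − (ΣX)² = 34587 − 29929 = 4658; nΣY² − (ΣY)² = 18060 − 14884 = 3176
r = -708 / √(4658 × 3176) = -708 / 3846.2720 ≈ -0.1841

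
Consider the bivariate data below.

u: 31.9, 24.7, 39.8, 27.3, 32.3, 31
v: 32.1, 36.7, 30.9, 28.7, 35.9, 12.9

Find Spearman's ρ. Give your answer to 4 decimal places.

-0.0857

Rank u: 4, 1, 6, 2, 5, 3
Rank v: 4, 6, 3, 2, 5, 1
d = rank(u) − rank(v): 0, -5, 3, 0, 0, 2; Σd² = 38
ρ = 1 − 6Σd² / [n(n²−1)] = 1 − 6×38 / (6×35) = 1 − 228/210 ≈ -0.0857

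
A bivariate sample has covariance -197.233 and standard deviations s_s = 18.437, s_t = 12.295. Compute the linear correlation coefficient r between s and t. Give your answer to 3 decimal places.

r = Cov(s,t) / (s_s · s_t) = -197.233 / (18.437 × 12.295)
  = -197.233 / 226.6829 ≈ -0.870

-0.870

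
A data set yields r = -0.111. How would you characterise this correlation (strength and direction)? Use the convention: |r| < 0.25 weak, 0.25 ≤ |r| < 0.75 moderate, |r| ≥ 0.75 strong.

weak negative

r = -0.111 < 0 so the relationship is negative.
|r| = 0.111, which falls in the weak range.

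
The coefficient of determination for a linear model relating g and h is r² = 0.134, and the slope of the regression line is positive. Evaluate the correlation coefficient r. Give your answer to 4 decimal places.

0.3661

|r| = √0.134 = 0.3661
The association is positive, so r = 0.3661.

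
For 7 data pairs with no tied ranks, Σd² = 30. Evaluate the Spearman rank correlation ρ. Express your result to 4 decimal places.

0.4643

ρ = 1 − 6Σd² / [n(n²−1)] = 1 − 6×30 / (7×48)
  = 1 − 180/336 = 1 − 0.53571 ≈ 0.4643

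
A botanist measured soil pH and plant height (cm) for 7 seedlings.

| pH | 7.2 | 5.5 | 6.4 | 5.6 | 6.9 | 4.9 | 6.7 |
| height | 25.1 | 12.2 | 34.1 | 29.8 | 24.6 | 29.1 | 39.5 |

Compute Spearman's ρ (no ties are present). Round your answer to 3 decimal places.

Rank pH: 7, 2, 4, 3, 6, 1, 5
Rank height: 3, 1, 6, 5, 2, 4, 7
d = rank(pH) − rank(height): 4, 1, -2, -2, 4, -3, -2; Σd² = 54
ρ = 1 − 6Σd² / [n(n²−1)] = 1 − 6×54 / (7×48) = 1 − 324/336 ≈ 0.036

0.036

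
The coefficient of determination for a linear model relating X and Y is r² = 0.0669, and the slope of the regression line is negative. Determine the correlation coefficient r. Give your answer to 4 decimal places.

|r| = √0.0669 = 0.2587
The association is negative, so r = −0.2587.

-0.2587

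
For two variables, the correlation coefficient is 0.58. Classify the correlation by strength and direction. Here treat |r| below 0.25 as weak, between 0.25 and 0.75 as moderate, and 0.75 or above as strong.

r = 0.58 > 0 so the relationship is positive.
|r| = 0.58, which falls in the moderate range.

moderate positive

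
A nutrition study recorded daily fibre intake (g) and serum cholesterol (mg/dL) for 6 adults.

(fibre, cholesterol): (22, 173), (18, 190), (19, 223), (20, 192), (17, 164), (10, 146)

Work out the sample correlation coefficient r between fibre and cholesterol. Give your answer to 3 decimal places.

0.600

n = 6, Σx = 106, Σy = 1088, Σx² = 1958, Σy² = 200834, Σxy = 19551
nΣxy − ΣxΣy = 117306 − 115328 = 1978
nΣx² − (Σx)² = 11748 − 11236 = 512; nΣy² − (Σy)² = 1205004 − 1183744 = 21260
r = 1978 / √(512 × 21260) = 1978 / 3299.2605 ≈ 0.600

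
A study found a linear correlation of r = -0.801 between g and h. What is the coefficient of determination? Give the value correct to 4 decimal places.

0.6416

r² = (-0.801)² = 0.6416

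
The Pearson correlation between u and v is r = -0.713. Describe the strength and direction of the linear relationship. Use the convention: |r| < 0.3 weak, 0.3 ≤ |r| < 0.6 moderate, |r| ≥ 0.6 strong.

r = -0.713 < 0 so the relationship is negative.
|r| = 0.713, which falls in the strong range.

strong negative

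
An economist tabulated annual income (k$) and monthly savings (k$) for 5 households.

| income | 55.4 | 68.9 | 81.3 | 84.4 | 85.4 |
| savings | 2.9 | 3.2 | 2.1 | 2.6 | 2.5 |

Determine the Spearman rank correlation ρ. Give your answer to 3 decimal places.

Rank income: 1, 2, 3, 4, 5
Rank savings: 4, 5, 1, 3, 2
d = rank(income) − rank(savings): -3, -3, 2, 1, 3; Σd² = 32
ρ = 1 − 6Σd² / [n(n²−1)] = 1 − 6×32 / (5×24) = 1 − 192/120 ≈ -0.600

-0.600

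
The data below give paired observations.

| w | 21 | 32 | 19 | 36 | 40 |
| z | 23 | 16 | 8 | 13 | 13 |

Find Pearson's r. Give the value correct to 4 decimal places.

n = 5, Σw = 148, Σz = 73, Σw² = 4722, Σz² = 1187, Σwz = 2135
nΣwz − ΣwΣz = 10675 − 10804 = -129
nΣw² − (Σw)² = 23610 − 21904 = 1706; nΣz² − (Σz)² = 5935 − 5329 = 606
r = -129 / √(1706 × 606) = -129 / 1016.7773 ≈ -0.1269

-0.1269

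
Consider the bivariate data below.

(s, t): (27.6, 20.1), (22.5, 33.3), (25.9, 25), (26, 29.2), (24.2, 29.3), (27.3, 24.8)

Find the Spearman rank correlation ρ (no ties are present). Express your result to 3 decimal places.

Rank s: 6, 1, 3, 4, 2, 5
Rank t: 1, 6, 3, 4, 5, 2
d = rank(s) − rank(t): 5, -5, 0, 0, -3, 3; Σd² = 68
ρ = 1 − 6Σd² / [n(n²−1)] = 1 − 6×68 / (6×35) = 1 − 408/210 ≈ -0.943

-0.943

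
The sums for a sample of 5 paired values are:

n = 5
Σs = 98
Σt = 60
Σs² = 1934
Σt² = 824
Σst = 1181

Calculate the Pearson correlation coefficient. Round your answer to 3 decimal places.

0.135

r = (nΣst − ΣsΣt) / √[(nΣs² − (Σs)²)(nΣt² − (Σt)²)]
Numerator: 5×1181 − 98×60 = 25
Denominator: √[(9670 − 9604)(4120 − 3600)] = √[66 × 520] = 185.2566
r = 25 / 185.2566 ≈ 0.135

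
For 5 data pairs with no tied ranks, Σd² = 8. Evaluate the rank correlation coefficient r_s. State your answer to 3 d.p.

ρ = 1 − 6Σd² / [n(n²−1)] = 1 − 6×8 / (5×24)
  = 1 − 48/120 = 1 − 0.4000 ≈ 0.600

0.600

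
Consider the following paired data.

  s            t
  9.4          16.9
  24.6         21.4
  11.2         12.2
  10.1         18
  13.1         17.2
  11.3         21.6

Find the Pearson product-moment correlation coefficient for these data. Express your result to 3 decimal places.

n = 6, Σs = 79.7, Σt = 107.3, Σs² = 1220.27, Σt² = 1978.81, Σst = 1473.14
nΣst − ΣsΣt = 8838.84 − 8551.81 = 287.03
nΣs² − (Σs)² = 7321.62 − 6352.09 = 969.53; nΣt² − (Σt)² = 11872.86 − 11513.29 = 359.57
r = 287.03 / √(969.53 × 359.57) = 287.03 / 590.4353 ≈ 0.486

0.486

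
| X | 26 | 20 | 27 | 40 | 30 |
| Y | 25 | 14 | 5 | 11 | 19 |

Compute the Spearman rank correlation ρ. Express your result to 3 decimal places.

-0.300

Rank X: 2, 1, 3, 5, 4
Rank Y: 5, 3, 1, 2, 4
d = rank(X) − rank(Y): -3, -2, 2, 3, 0; Σd² = 26
ρ = 1 − 6Σd² / [n(n²−1)] = 1 − 6×26 / (5×24) = 1 − 156/120 ≈ -0.300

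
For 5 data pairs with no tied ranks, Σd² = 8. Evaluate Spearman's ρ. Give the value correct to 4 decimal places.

ρ = 1 − 6Σd² / [n(n²−1)] = 1 − 6×8 / (5×24)
  = 1 − 48/120 = 1 − 0.40000 ≈ 0.6000

0.6000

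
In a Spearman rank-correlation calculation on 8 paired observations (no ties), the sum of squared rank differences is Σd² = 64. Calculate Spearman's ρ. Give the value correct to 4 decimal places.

ρ = 1 − 6Σd² / [n(n²−1)] = 1 − 6×64 / (8×63)
  = 1 − 384/504 = 1 − 0.76190 ≈ 0.2381

0.2381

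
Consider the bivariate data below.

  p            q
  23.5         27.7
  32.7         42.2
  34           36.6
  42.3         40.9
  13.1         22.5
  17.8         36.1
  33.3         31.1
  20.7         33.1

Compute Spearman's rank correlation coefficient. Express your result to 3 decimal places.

Rank p: 4, 5, 7, 8, 1, 2, 6, 3
Rank q: 2, 8, 6, 7, 1, 5, 3, 4
d = rank(p) − rank(q): 2, -3, 1, 1, 0, -3, 3, -1; Σd² = 34
ρ = 1 − 6Σd² / [n(n²−1)] = 1 − 6×34 / (8×63) = 1 − 204/504 ≈ 0.595

0.595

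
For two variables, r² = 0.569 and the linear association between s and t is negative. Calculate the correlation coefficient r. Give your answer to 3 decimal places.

|r| = √0.569 = 0.754
The association is negative, so r = −0.754.

-0.754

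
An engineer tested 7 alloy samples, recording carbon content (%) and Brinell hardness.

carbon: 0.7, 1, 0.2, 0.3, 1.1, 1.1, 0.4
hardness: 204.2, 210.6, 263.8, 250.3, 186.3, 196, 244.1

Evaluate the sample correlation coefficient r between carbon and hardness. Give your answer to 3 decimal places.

-0.953

n = 7, Σx = 4.8, Σy = 1555.3, Σx² = 4.2, Σy² = 350999.03, Σxy = 999.56
nΣxy − ΣxΣy = 6996.92 − 7465.44 = -468.52
nΣx² − (Σx)² = 29.4 − 23.04 = 6.36; nΣy² − (Σy)² = 2456993.21 − 2418958.09 = 38035.12
r = -468.52 / √(6.36 × 38035.12) = -468.52 / 491.8367 ≈ -0.953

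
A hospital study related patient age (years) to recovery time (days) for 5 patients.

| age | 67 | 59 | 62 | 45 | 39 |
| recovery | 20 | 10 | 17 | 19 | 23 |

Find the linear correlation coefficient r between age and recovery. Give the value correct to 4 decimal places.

n = 5, Σx = 272, Σy = 89, Σx² = 15360, Σy² = 1679, Σxy = 4736
nΣxy − ΣxΣy = 23680 − 24208 = -528
nΣx² − (Σx)² = 76800 − 73984 = 2816; nΣy² − (Σy)² = 8395 − 7921 = 474
r = -528 / √(2816 × 474) = -528 / 1155.3285 ≈ -0.4570

-0.4570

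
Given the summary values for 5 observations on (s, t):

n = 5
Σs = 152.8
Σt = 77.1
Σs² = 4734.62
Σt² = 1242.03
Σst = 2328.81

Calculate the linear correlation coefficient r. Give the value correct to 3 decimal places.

-0.465

r = (nΣst − ΣsΣt) / √[(nΣs² − (Σs)²)(nΣt² − (Σt)²)]
Numerator: 5×2328.81 − 152.8×77.1 = -136.83
Denominator: √[(23673.1 − 23347.84)(6210.15 − 5944.41)] = √[325.26 × 265.74] = 293.9976
r = -136.83 / 293.9976 ≈ -0.465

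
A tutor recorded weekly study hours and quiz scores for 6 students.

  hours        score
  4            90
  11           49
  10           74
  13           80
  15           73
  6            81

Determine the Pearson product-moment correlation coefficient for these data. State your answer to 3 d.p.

n = 6, Σx = 59, Σy = 447, Σx² = 667, Σy² = 34267, Σxy = 4260
nΣxy − ΣxΣy = 25560 − 26373 = -813
nΣx² − (Σx)² = 4002 − 3481 = 521; nΣy² − (Σy)² = 205602 − 199809 = 5793
r = -813 / √(521 × 5793) = -813 / 1737.2832 ≈ -0.468

-0.468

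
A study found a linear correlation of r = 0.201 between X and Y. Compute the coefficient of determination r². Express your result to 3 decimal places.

r² = (0.201)² = 0.040

0.040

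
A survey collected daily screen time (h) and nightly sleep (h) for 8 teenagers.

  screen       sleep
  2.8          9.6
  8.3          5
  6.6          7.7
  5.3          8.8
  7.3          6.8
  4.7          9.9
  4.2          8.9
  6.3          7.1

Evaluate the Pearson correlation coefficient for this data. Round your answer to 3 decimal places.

-0.911

n = 8, Σx = 45.5, Σy = 63.8, Σx² = 281.09, Σy² = 527.76, Σxy = 344.12
nΣxy − ΣxΣy = 2752.96 − 2902.9 = -149.94
nΣx² − (Σx)² = 2248.72 − 2070.25 = 178.47; nΣy² − (Σy)² = 4222.08 − 4070.44 = 151.64
r = -149.94 / √(178.47 × 151.64) = -149.94 / 164.5089 ≈ -0.911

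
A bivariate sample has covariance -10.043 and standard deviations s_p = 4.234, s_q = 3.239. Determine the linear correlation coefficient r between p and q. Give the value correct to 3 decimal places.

-0.732

r = Cov(p,q) / (s_p · s_q) = -10.043 / (4.234 × 3.239)
  = -10.043 / 13.7139 ≈ -0.732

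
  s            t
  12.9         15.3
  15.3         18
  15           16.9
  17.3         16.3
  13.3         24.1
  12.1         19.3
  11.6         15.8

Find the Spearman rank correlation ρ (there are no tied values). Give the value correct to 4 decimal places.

0.1429

Rank s: 3, 6, 5, 7, 4, 2, 1
Rank t: 1, 5, 4, 3, 7, 6, 2
d = rank(s) − rank(t): 2, 1, 1, 4, -3, -4, -1; Σd² = 48
ρ = 1 − 6Σd² / [n(n²−1)] = 1 − 6×48 / (7×48) = 1 − 288/336 ≈ 0.1429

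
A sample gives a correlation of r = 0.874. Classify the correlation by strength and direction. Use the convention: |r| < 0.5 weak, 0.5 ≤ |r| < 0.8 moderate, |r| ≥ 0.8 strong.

strong positive

r = 0.874 > 0 so the relationship is positive.
|r| = 0.874, which falls in the strong range.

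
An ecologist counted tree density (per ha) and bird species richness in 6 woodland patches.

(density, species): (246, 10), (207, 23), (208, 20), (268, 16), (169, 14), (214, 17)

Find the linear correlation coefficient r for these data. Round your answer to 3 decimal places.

-0.248

n = 6, Σx = 1312, Σy = 100, Σx² = 292810, Σy² = 1770, Σxy = 21673
nΣxy − ΣxΣy = 130038 − 131200 = -1162
nΣx² − (Σx)² = 1756860 − 1721344 = 35516; nΣy² − (Σy)² = 10620 − 10000 = 620
r = -1162 / √(35516 × 620) = -1162 / 4692.5388 ≈ -0.248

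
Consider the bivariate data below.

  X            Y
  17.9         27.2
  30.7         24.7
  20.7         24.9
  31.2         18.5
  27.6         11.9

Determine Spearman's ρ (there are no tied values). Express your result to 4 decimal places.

Rank X: 1, 4, 2, 5, 3
Rank Y: 5, 3, 4, 2, 1
d = rank(X) − rank(Y): -4, 1, -2, 3, 2; Σd² = 34
ρ = 1 − 6Σd² / [n(n²−1)] = 1 − 6×34 / (5×24) = 1 − 204/120 ≈ -0.7000

-0.7000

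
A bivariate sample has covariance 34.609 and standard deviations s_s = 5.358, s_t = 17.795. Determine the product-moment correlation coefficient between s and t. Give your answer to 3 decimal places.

r = Cov(s,t) / (s_s · s_t) = 34.609 / (5.358 × 17.795)
  = 34.609 / 95.3456 ≈ 0.363

0.363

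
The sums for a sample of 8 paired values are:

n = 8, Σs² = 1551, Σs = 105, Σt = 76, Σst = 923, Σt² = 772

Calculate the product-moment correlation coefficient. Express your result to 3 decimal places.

r = (nΣst − ΣsΣt) / √[(nΣs² − (Σs)²)(nΣt² − (Σt)²)]
Numerator: 8×923 − 105×76 = -596
Denominator: √[(12408 − 11025)(6176 − 5776)] = √[1383 × 400] = 743.7742
r = -596 / 743.7742 ≈ -0.801

-0.801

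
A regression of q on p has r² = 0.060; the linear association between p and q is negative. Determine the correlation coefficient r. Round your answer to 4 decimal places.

|r| = √0.060 = 0.2449
The association is negative, so r = −0.2449.

-0.2449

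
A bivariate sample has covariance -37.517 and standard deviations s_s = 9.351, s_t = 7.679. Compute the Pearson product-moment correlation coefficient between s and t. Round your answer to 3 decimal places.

-0.522

r = Cov(s,t) / (s_s · s_t) = -37.517 / (9.351 × 7.679)
  = -37.517 / 71.8063 ≈ -0.522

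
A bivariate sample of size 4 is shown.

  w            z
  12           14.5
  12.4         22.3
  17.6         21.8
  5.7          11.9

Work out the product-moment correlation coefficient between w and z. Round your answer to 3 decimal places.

0.803

n = 4, Σw = 47.7, Σz = 70.5, Σw² = 640.01, Σz² = 1324.39, Σwz = 902.03
nΣwz − ΣwΣz = 3608.12 − 3362.85 = 245.27
nΣw² − (Σw)² = 2560.04 − 2275.29 = 284.75; nΣz² − (Σz)² = 5297.56 − 4970.25 = 327.31
r = 245.27 / √(284.75 × 327.31) = 245.27 / 305.2892 ≈ 0.803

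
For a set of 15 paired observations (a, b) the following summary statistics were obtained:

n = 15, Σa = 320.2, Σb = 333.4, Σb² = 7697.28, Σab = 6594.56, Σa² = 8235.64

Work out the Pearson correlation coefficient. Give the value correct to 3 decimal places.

-0.824

r = (nΣab − ΣaΣb) / √[(nΣa² − (Σa)²)(nΣb² − (Σb)²)]
Numerator: 15×6594.56 − 320.2×333.4 = -7836.28
Denominator: √[(123534.6 − 102528.04)(115459.2 − 111155.56)] = √[21006.56 × 4303.64] = 9508.1371
r = -7836.28 / 9508.1371 ≈ -0.824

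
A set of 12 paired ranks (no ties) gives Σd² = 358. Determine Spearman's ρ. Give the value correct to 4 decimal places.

-0.2517

ρ = 1 − 6Σd² / [n(n²−1)] = 1 − 6×358 / (12×143)
  = 1 − 2148/1716 = 1 − 1.25175 ≈ -0.2517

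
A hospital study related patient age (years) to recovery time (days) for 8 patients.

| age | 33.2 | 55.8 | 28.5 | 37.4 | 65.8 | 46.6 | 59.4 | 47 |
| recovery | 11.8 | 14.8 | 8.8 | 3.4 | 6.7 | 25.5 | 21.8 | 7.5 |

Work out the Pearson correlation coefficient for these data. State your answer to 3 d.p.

0.263

n = 8, Σx = 373.7, Σy = 100.3, Σx² = 18665.45, Σy² = 1673.91, Σxy = 4872.14
nΣxy − ΣxΣy = 38977.12 − 37482.11 = 1495.01
nΣx² − (Σx)² = 149323.6 − 139651.69 = 9671.91; nΣy² − (Σy)² = 13391.28 − 10060.09 = 3331.19
r = 1495.01 / √(9671.91 × 3331.19) = 1495.01 / 5676.1756 ≈ 0.263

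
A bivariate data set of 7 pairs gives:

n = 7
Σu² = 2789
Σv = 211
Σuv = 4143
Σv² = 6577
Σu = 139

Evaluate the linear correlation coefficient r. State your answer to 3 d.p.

r = (nΣuv − ΣuΣv) / √[(nΣu² − (Σu)²)(nΣv² − (Σv)²)]
Numerator: 7×4143 − 139×211 = -328
Denominator: √[(19523 − 19321)(46039 − 44521)] = √[202 × 1518] = 553.7472
r = -328 / 553.7472 ≈ -0.592

-0.592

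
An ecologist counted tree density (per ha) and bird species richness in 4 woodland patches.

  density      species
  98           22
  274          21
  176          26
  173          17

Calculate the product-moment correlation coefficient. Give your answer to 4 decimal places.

-0.0931

n = 4, Σx = 721, Σy = 86, Σx² = 145585, Σy² = 1890, Σxy = 15427
nΣxy − ΣxΣy = 61708 − 62006 = -298
nΣx² − (Σx)² = 582340 − 519841 = 62499; nΣy² − (Σy)² = 7560 − 7396 = 164
r = -298 / √(62499 × 164) = -298 / 3201.5365 ≈ -0.0931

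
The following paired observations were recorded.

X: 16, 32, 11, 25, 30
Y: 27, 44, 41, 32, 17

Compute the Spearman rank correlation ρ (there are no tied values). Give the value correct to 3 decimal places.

Rank X: 2, 5, 1, 3, 4
Rank Y: 2, 5, 4, 3, 1
d = rank(X) − rank(Y): 0, 0, -3, 0, 3; Σd² = 18
ρ = 1 − 6Σd² / [n(n²−1)] = 1 − 6×18 / (5×24) = 1 − 108/120 ≈ 0.100

0.100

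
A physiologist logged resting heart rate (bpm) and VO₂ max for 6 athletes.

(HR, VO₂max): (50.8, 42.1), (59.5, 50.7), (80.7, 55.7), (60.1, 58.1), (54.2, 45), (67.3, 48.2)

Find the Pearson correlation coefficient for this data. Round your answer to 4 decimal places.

n = 6, Σx = 372.6, Σy = 299.8, Σx² = 23712.32, Σy² = 15169.24, Σxy = 18824.99
nΣxy − ΣxΣy = 112949.94 − 111705.48 = 1244.46
nΣx² − (Σx)² = 142273.92 − 138830.76 = 3443.16; nΣy² − (Σy)² = 91015.44 − 89880.04 = 1135.4
r = 1244.46 / √(3443.16 × 1135.4) = 1244.46 / 1977.2111 ≈ 0.6294

0.6294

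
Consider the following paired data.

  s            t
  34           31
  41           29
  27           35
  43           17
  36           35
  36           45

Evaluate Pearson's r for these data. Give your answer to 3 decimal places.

n = 6, Σs = 217, Σt = 192, Σs² = 8007, Σt² = 6566, Σst = 6799
nΣst − ΣsΣt = 40794 − 41664 = -870
nΣs² − (Σs)² = 48042 − 47089 = 953; nΣt² − (Σt)² = 39396 − 36864 = 2532
r = -870 / √(953 × 2532) = -870 / 1553.3821 ≈ -0.560

-0.560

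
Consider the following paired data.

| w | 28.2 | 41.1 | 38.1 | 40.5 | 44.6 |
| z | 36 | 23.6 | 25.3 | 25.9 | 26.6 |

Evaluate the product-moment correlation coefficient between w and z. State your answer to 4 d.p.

-0.8686

n = 5, Σw = 192.5, Σz = 137.4, Σw² = 7565.47, Σz² = 3871.42, Σwz = 5184.4
nΣwz − ΣwΣz = 25922 − 26449.5 = -527.5
nΣw² − (Σw)² = 37827.35 − 37056.25 = 771.1; nΣz² − (Σz)² = 19357.1 − 18878.76 = 478.34
r = -527.5 / √(771.1 × 478.34) = -527.5 / 607.3286 ≈ -0.8686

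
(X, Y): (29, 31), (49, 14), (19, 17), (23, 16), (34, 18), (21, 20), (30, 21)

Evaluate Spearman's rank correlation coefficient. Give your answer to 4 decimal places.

-0.1429

Rank X: 4, 7, 1, 3, 6, 2, 5
Rank Y: 7, 1, 3, 2, 4, 5, 6
d = rank(X) − rank(Y): -3, 6, -2, 1, 2, -3, -1; Σd² = 64
ρ = 1 − 6Σd² / [n(n²−1)] = 1 − 6×64 / (7×48) = 1 − 384/336 ≈ -0.1429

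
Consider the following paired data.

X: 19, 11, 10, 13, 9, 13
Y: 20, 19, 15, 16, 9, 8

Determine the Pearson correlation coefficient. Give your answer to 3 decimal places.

0.498

n = 6, ΣX = 75, ΣY = 87, ΣX² = 1001, ΣY² = 1387, ΣXY = 1132
nΣXY − ΣXΣY = 6792 − 6525 = 267
nΣX² − (ΣX)² = 6006 − 5625 = 381; nΣY² − (ΣY)² = 8322 − 7569 = 753
r = 267 / √(381 × 753) = 267 / 535.6239 ≈ 0.498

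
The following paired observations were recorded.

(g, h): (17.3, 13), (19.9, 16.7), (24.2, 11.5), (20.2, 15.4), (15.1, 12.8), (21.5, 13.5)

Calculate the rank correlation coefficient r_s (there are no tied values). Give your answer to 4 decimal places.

Rank g: 2, 3, 6, 4, 1, 5
Rank h: 3, 6, 1, 5, 2, 4
d = rank(g) − rank(h): -1, -3, 5, -1, -1, 1; Σd² = 38
ρ = 1 − 6Σd² / [n(n²−1)] = 1 − 6×38 / (6×35) = 1 − 228/210 ≈ -0.0857

-0.0857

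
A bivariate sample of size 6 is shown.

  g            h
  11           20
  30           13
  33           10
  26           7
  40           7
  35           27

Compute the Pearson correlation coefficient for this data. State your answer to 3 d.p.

n = 6, Σg = 175, Σh = 84, Σg² = 5611, Σh² = 1496, Σgh = 2347
nΣgh − ΣgΣh = 14082 − 14700 = -618
nΣg² − (Σg)² = 33666 − 30625 = 3041; nΣh² − (Σh)² = 8976 − 7056 = 1920
r = -618 / √(3041 × 1920) = -618 / 2416.3443 ≈ -0.256

-0.256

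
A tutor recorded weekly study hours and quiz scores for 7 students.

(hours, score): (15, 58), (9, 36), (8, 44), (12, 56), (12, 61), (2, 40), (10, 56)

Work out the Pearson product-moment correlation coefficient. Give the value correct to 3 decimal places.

n = 7, Σx = 68, Σy = 351, Σx² = 762, Σy² = 18189, Σxy = 3590
nΣxy − ΣxΣy = 25130 − 23868 = 1262
nΣx² − (Σx)² = 5334 − 4624 = 710; nΣy² − (Σy)² = 127323 − 123201 = 4122
r = 1262 / √(710 × 4122) = 1262 / 1710.7367 ≈ 0.738

0.738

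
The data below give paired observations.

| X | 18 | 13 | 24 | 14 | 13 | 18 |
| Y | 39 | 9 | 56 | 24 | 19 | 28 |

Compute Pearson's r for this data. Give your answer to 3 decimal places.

0.948

n = 6, ΣX = 100, ΣY = 175, ΣX² = 1758, ΣY² = 6459, ΣXY = 3250
nΣXY − ΣXΣY = 19500 − 17500 = 2000
nΣX² − (ΣX)² = 10548 − 10000 = 548; nΣY² − (ΣY)² = 38754 − 30625 = 8129
r = 2000 / √(548 × 8129) = 2000 / 2110.6141 ≈ 0.948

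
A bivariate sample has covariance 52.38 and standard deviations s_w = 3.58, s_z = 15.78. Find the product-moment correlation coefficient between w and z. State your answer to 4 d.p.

0.9272

r = Cov(w,z) / (s_w · s_z) = 52.38 / (3.58 × 15.78)
  = 52.38 / 56.4924 ≈ 0.9272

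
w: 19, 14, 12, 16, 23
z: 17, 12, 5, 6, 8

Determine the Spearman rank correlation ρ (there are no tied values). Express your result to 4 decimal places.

0.5000

Rank w: 4, 2, 1, 3, 5
Rank z: 5, 4, 1, 2, 3
d = rank(w) − rank(z): -1, -2, 0, 1, 2; Σd² = 10
ρ = 1 − 6Σd² / [n(n²−1)] = 1 − 6×10 / (5×24) = 1 − 60/120 ≈ 0.5000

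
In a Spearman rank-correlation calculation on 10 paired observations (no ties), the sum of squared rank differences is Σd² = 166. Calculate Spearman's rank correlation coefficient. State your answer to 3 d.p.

-0.006

ρ = 1 − 6Σd² / [n(n²−1)] = 1 − 6×166 / (10×99)
  = 1 − 996/990 = 1 − 1.0061 ≈ -0.006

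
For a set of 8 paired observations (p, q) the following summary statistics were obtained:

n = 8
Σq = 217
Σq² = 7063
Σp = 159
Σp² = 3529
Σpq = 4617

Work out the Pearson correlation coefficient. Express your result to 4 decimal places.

0.4616

r = (nΣpq − ΣpΣq) / √[(nΣp² − (Σp)²)(nΣq² − (Σq)²)]
Numerator: 8×4617 − 159×217 = 2433
Denominator: √[(28232 − 25281)(56504 − 47089)] = √[2951 × 9415] = 5271.0212
r = 2433 / 5271.0212 ≈ 0.4616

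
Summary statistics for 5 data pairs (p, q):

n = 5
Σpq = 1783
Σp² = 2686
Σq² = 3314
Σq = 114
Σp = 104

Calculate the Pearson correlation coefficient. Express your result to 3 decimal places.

r = (nΣpq − ΣpΣq) / √[(nΣp² − (Σp)²)(nΣq² − (Σq)²)]
Numerator: 5×1783 − 104×114 = -2941
Denominator: √[(13430 − 10816)(16570 − 12996)] = √[2614 × 3574] = 3056.5399
r = -2941 / 3056.5399 ≈ -0.962

-0.962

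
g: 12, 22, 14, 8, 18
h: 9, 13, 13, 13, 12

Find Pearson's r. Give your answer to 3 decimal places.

0.214

n = 5, Σg = 74, Σh = 60, Σg² = 1212, Σh² = 732, Σgh = 896
nΣgh − ΣgΣh = 4480 − 4440 = 40
nΣg² − (Σg)² = 6060 − 5476 = 584; nΣh² − (Σh)² = 3660 − 3600 = 60
r = 40 / √(584 × 60) = 40 / 187.1897 ≈ 0.214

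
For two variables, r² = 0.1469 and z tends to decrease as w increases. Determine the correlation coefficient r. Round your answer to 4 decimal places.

-0.3833

|r| = √0.1469 = 0.3833
The association is negative, so r = −0.3833.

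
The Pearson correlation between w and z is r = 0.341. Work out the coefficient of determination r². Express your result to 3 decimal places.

0.116

r² = (0.341)² = 0.116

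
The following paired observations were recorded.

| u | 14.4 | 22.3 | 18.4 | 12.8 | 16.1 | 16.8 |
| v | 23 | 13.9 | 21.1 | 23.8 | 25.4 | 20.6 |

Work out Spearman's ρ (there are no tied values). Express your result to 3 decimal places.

-0.771

Rank u: 2, 6, 5, 1, 3, 4
Rank v: 4, 1, 3, 5, 6, 2
d = rank(u) − rank(v): -2, 5, 2, -4, -3, 2; Σd² = 62
ρ = 1 − 6Σd² / [n(n²−1)] = 1 − 6×62 / (6×35) = 1 − 372/210 ≈ -0.771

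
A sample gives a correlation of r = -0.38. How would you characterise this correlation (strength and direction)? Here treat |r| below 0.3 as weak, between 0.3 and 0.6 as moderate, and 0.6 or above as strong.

r = -0.38 < 0 so the relationship is negative.
|r| = 0.38, which falls in the moderate range.

moderate negative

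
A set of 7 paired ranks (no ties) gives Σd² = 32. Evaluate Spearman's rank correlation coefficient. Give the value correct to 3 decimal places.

0.429

ρ = 1 − 6Σd² / [n(n²−1)] = 1 − 6×32 / (7×48)
  = 1 − 192/336 = 1 − 0.5714 ≈ 0.429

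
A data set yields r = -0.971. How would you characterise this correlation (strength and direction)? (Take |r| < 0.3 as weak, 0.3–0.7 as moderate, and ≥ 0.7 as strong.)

r = -0.971 < 0 so the relationship is negative.
|r| = 0.971, which falls in the strong range.

strong negative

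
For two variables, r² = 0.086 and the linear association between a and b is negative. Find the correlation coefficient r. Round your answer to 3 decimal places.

-0.293

|r| = √0.086 = 0.293
The association is negative, so r = −0.293.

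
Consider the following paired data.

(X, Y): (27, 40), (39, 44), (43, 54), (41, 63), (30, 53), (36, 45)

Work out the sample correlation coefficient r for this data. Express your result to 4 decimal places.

0.5518

n = 6, ΣX = 216, ΣY = 299, ΣX² = 7976, ΣY² = 15255, ΣXY = 10911
nΣXY − ΣXΣY = 65466 − 64584 = 882
nΣX² − (ΣX)² = 47856 − 46656 = 1200; nΣY² − (ΣY)² = 91530 − 89401 = 2129
r = 882 / √(1200 × 2129) = 882 / 1598.3742 ≈ 0.5518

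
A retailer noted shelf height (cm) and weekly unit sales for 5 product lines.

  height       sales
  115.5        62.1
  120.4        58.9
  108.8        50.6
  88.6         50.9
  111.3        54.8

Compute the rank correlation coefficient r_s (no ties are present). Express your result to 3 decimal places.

0.800

Rank height: 4, 5, 2, 1, 3
Rank sales: 5, 4, 1, 2, 3
d = rank(height) − rank(sales): -1, 1, 1, -1, 0; Σd² = 4
ρ = 1 − 6Σd² / [n(n²−1)] = 1 − 6×4 / (5×24) = 1 − 24/120 ≈ 0.800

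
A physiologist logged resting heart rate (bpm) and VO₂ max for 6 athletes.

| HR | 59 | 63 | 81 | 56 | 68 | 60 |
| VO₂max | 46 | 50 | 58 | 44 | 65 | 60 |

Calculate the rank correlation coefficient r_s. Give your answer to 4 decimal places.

0.7143

Rank HR: 2, 4, 6, 1, 5, 3
Rank VO₂max: 2, 3, 4, 1, 6, 5
d = rank(HR) − rank(VO₂max): 0, 1, 2, 0, -1, -2; Σd² = 10
ρ = 1 − 6Σd² / [n(n²−1)] = 1 − 6×10 / (6×35) = 1 − 60/210 ≈ 0.7143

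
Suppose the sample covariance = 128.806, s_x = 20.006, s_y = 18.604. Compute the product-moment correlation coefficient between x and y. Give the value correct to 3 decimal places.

r = Cov(x,y) / (s_x · s_y) = 128.806 / (20.006 × 18.604)
  = 128.806 / 372.1916 ≈ 0.346

0.346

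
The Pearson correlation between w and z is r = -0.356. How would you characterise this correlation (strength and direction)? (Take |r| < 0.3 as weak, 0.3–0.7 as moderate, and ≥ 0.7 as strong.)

moderate negative

r = -0.356 < 0 so the relationship is negative.
|r| = 0.356, which falls in the moderate range.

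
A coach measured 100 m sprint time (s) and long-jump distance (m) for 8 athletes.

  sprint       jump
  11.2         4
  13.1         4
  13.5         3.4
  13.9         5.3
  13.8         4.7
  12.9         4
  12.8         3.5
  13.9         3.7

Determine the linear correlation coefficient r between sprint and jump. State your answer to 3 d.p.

n = 8, Σx = 105.1, Σy = 32.6, Σx² = 1386.41, Σy² = 135.68, Σxy = 429.46
nΣxy − ΣxΣy = 3435.68 − 3426.26 = 9.42
nΣx² − (Σx)² = 11091.28 − 11046.01 = 45.27; nΣy² − (Σy)² = 1085.44 − 1062.76 = 22.68
r = 9.42 / √(45.27 × 22.68) = 9.42 / 32.0425 ≈ 0.294

0.294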